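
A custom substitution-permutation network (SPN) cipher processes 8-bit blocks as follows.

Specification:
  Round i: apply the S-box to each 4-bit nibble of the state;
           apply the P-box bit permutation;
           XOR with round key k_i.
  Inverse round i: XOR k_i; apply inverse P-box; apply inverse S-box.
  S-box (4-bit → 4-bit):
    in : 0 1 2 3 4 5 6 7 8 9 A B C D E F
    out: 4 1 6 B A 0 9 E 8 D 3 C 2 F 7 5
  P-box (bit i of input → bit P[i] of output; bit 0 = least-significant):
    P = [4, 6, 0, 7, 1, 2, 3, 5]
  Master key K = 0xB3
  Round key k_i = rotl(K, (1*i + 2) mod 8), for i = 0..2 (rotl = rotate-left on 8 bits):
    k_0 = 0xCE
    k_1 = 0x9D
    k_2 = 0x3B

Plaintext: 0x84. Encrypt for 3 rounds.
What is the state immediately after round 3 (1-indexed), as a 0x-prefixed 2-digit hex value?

s_0 = plaintext = 0x84
s_1 = Round(s_0, k_0) = 0x2E
s_2 = Round(s_1, k_1) = 0xC0
s_3 = Round(s_2, k_2) = 0x3E

0x3E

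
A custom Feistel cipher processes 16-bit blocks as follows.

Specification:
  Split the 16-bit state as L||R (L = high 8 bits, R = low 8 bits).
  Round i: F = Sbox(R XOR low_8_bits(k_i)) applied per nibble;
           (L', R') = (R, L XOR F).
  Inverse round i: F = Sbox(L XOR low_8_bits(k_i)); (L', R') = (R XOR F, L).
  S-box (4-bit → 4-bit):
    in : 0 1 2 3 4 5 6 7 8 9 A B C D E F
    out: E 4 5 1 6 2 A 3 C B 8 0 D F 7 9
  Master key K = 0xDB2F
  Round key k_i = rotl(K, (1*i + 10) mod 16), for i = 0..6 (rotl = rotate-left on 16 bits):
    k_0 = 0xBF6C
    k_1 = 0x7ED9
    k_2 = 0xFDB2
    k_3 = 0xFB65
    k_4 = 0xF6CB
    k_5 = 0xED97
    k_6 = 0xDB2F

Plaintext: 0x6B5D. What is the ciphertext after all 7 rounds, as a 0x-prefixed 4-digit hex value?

0x3DD6

s_0 = plaintext = 0x6B5D
s_1 = Round(s_0, k_0) = 0x5D7F
s_2 = Round(s_1, k_1) = 0x7FD7
s_3 = Round(s_2, k_2) = 0xD7DD
s_4 = Round(s_3, k_3) = 0xDDDB
s_5 = Round(s_4, k_4) = 0xDB93
s_6 = Round(s_5, k_5) = 0x933D
s_7 = Round(s_6, k_6) = 0x3DD6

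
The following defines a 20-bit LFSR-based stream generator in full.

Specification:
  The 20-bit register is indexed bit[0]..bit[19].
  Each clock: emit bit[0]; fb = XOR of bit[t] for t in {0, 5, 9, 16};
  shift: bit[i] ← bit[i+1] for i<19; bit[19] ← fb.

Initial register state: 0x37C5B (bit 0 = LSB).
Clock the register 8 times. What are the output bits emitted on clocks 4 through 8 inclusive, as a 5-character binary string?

11010

reg_0 = 0x37C5B
clock 1: out=1, reg = 0x1BE2D
clock 2: out=1, reg = 0x0DF16
clock 3: out=0, reg = 0x86F8B
clock 4: out=1, reg = 0x437C5
clock 5: out=1, reg = 0x21BE2
clock 6: out=0, reg = 0x10DF1
clock 7: out=1, reg = 0x886F8
clock 8: out=0, reg = 0x4437C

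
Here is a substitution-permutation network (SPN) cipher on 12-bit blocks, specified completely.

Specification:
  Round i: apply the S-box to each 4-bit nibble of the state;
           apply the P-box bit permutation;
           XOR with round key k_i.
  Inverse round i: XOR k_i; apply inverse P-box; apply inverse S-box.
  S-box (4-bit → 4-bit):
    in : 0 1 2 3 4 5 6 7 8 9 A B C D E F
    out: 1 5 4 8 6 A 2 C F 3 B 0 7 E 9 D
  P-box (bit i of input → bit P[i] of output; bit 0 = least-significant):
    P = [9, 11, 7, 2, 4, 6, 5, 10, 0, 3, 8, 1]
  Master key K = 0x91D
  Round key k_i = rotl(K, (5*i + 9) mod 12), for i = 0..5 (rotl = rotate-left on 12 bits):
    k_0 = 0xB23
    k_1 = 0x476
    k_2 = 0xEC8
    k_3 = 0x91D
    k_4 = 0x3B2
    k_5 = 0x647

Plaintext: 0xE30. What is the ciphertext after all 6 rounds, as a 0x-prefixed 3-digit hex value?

0xF6C

s_0 = plaintext = 0xE30
s_1 = Round(s_0, k_0) = 0xD20
s_2 = Round(s_1, k_1) = 0x75C
s_3 = Round(s_2, k_2) = 0x10A
s_4 = Round(s_3, k_3) = 0x208
s_5 = Round(s_4, k_4) = 0x826
s_6 = Round(s_5, k_5) = 0xF6C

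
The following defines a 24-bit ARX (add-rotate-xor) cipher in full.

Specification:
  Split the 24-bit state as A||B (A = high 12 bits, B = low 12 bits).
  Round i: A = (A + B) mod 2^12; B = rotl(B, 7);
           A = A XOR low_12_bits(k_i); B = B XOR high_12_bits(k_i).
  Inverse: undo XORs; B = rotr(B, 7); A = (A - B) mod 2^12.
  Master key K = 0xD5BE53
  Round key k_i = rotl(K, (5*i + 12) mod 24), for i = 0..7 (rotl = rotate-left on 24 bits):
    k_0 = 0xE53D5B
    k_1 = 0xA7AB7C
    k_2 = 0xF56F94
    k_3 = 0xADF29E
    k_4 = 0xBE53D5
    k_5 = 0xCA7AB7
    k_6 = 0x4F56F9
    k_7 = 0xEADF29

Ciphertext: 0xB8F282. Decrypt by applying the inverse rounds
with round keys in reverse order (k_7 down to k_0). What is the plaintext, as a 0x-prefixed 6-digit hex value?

0x04A347

s_0 = ciphertext = 0xB8F282
s_1 = InvRound(s_0, k_7) = 0xEAE5F8
s_2 = InvRound(s_1, k_6) = 0x6B51A2
s_3 = InvRound(s_2, k_5) = 0xB480BA
s_4 = InvRound(s_3, k_4) = 0xCA7BF6
s_5 = InvRound(s_4, k_3) = 0x917522
s_6 = InvRound(s_5, k_2) = 0x7EFE94
s_7 = InvRound(s_6, k_1) = 0xECADC9
s_8 = InvRound(s_7, k_0) = 0x04A347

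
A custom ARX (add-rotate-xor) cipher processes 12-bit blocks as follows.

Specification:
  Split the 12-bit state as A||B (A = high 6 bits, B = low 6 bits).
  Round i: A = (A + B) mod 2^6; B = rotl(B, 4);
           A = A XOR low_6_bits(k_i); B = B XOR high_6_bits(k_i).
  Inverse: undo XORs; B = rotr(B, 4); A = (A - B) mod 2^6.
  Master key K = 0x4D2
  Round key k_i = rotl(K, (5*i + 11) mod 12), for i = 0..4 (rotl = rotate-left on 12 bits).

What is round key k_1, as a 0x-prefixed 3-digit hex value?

0xD24

K = 0x4D2
k_0 = rotl(K, (5*0+11) mod 12) = rotl(K, 11) = 0x269
k_1 = rotl(K, (5*1+11) mod 12) = rotl(K, 4) = 0xD24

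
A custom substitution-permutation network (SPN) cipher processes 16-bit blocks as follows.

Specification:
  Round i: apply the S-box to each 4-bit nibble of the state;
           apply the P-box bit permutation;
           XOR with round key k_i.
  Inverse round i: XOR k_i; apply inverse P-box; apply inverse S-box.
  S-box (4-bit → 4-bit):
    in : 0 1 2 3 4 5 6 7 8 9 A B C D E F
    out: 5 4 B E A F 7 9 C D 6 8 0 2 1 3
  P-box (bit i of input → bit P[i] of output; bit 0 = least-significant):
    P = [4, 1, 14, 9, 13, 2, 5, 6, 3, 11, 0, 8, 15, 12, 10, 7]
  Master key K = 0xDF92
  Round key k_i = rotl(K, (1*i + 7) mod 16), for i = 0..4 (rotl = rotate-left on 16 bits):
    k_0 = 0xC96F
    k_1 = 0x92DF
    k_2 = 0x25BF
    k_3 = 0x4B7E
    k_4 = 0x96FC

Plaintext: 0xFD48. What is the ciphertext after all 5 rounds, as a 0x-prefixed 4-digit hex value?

s_0 = plaintext = 0xFD48
s_1 = Round(s_0, k_0) = 0x132B
s_2 = Round(s_1, k_1) = 0xBD9A
s_3 = Round(s_2, k_2) = 0x4D5D
s_4 = Round(s_3, k_3) = 0x7398
s_5 = Round(s_4, k_4) = 0x7D1D

0x7D1D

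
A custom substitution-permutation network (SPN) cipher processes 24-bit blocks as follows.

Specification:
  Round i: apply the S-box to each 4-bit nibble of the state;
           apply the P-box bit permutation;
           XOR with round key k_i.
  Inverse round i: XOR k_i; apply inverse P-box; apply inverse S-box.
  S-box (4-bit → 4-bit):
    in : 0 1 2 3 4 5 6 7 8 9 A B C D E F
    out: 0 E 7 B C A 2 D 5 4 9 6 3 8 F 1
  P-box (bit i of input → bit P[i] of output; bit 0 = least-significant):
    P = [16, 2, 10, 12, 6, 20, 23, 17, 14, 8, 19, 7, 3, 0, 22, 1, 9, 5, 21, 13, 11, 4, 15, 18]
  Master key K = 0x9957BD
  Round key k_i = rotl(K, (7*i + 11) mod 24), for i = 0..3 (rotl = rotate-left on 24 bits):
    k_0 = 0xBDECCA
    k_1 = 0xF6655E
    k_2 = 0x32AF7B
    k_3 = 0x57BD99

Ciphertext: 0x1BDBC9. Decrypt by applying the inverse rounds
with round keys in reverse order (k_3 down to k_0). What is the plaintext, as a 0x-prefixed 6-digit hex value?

s_0 = ciphertext = 0x1BDBC9
s_1 = InvRound(s_0, k_3) = 0x5A98F9
s_2 = InvRound(s_1, k_2) = 0x074104
s_3 = InvRound(s_2, k_1) = 0x647028
s_4 = InvRound(s_3, k_0) = 0x864427

0x864427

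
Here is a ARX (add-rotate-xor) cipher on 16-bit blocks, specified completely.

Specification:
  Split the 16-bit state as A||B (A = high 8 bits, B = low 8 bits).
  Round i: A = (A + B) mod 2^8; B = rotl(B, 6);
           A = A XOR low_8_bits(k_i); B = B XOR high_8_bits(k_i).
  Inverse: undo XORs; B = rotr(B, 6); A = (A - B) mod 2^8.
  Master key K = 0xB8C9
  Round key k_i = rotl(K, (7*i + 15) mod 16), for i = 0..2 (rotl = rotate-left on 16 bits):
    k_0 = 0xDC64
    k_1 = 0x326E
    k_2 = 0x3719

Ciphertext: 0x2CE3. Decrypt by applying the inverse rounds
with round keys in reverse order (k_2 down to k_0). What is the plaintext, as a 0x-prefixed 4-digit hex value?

0xFE65

s_0 = ciphertext = 0x2CE3
s_1 = InvRound(s_0, k_2) = 0xE253
s_2 = InvRound(s_1, k_1) = 0x0785
s_3 = InvRound(s_2, k_0) = 0xFE65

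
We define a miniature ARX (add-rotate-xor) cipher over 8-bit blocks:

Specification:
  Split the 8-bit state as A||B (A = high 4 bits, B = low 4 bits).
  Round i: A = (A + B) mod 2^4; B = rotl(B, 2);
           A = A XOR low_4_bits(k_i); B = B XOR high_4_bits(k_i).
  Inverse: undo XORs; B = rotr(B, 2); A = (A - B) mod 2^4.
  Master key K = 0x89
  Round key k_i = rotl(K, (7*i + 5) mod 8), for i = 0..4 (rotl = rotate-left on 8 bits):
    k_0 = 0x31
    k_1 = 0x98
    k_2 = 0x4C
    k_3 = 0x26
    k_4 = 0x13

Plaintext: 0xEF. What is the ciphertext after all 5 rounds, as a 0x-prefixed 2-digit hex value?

0x87

s_0 = plaintext = 0xEF
s_1 = Round(s_0, k_0) = 0xCC
s_2 = Round(s_1, k_1) = 0x0A
s_3 = Round(s_2, k_2) = 0x6E
s_4 = Round(s_3, k_3) = 0x29
s_5 = Round(s_4, k_4) = 0x87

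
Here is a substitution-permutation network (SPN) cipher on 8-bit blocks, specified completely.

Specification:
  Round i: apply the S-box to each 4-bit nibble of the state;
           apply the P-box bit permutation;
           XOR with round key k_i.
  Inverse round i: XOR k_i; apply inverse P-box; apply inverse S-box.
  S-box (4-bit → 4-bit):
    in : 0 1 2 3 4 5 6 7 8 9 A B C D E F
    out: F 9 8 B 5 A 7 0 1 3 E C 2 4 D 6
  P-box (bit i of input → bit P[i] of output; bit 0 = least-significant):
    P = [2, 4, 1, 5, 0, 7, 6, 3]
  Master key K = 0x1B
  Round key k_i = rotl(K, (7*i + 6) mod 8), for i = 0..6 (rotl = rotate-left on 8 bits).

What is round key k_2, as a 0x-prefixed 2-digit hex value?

0xB1

K = 0x1B
k_0 = rotl(K, (7*0+6) mod 8) = rotl(K, 6) = 0xC6
k_1 = rotl(K, (7*1+6) mod 8) = rotl(K, 5) = 0x63
k_2 = rotl(K, (7*2+6) mod 8) = rotl(K, 4) = 0xB1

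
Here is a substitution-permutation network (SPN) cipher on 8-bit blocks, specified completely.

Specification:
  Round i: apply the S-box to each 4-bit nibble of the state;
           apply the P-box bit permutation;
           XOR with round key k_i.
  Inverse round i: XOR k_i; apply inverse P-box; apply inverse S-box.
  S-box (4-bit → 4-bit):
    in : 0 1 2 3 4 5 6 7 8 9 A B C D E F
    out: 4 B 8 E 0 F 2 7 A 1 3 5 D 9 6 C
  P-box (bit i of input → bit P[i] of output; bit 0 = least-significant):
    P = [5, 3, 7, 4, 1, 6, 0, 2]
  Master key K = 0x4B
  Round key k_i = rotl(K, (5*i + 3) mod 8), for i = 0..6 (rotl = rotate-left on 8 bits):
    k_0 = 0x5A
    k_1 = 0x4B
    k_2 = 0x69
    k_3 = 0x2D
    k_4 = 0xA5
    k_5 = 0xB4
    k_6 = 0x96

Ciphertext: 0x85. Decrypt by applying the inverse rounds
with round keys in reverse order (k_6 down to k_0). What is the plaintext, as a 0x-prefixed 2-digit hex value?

s_0 = ciphertext = 0x85
s_1 = InvRound(s_0, k_6) = 0xB2
s_2 = InvRound(s_1, k_5) = 0xD4
s_3 = InvRound(s_2, k_4) = 0xED
s_4 = InvRound(s_3, k_3) = 0x60
s_5 = InvRound(s_4, k_2) = 0x06
s_6 = InvRound(s_5, k_1) = 0x36
s_7 = InvRound(s_6, k_0) = 0x8A

0x8A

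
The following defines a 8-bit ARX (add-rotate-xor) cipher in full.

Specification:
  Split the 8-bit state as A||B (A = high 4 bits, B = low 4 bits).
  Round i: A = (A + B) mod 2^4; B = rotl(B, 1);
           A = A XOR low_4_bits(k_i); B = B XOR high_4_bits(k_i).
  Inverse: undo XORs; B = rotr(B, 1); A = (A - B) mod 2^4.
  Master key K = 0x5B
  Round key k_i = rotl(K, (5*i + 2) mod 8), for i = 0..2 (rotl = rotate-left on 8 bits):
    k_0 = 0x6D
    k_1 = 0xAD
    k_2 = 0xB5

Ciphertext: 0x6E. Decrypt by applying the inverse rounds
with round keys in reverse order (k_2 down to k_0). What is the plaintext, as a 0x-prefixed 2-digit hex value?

s_0 = ciphertext = 0x6E
s_1 = InvRound(s_0, k_2) = 0x9A
s_2 = InvRound(s_1, k_1) = 0x40
s_3 = InvRound(s_2, k_0) = 0x63

0x63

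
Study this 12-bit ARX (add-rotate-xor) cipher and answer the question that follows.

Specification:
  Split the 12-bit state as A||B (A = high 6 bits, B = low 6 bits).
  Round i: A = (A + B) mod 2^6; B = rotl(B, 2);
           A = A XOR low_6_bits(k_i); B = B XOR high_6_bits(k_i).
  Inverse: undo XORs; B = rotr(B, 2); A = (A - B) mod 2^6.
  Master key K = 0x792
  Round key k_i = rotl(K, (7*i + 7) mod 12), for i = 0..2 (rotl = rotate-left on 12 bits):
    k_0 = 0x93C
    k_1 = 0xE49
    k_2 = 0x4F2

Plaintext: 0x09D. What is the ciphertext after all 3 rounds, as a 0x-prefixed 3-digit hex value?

s_0 = plaintext = 0x09D
s_1 = Round(s_0, k_0) = 0x8D1
s_2 = Round(s_1, k_1) = 0xF7C
s_3 = Round(s_2, k_2) = 0x2E0

0x2E0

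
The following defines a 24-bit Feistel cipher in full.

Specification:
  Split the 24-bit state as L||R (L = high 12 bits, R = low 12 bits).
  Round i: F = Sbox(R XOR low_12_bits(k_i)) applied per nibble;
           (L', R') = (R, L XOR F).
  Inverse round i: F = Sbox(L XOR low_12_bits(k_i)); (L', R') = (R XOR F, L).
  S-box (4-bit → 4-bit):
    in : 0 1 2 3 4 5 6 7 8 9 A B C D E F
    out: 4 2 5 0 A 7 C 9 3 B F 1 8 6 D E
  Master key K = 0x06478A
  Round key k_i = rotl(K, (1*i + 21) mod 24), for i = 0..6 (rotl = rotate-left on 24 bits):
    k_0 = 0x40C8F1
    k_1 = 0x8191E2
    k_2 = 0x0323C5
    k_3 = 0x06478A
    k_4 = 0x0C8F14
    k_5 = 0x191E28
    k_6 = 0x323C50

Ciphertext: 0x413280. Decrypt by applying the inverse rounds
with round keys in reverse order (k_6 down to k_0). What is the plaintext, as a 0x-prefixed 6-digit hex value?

0xF1745B

s_0 = ciphertext = 0x413280
s_1 = InvRound(s_0, k_6) = 0x120413
s_2 = InvRound(s_1, k_5) = 0xA50120
s_3 = InvRound(s_2, k_4) = 0x68AA50
s_4 = InvRound(s_3, k_3) = 0x81468A
s_5 = InvRound(s_4, k_2) = 0x7E8814
s_6 = InvRound(s_5, k_1) = 0x45B7E8
s_7 = InvRound(s_6, k_0) = 0xF1745B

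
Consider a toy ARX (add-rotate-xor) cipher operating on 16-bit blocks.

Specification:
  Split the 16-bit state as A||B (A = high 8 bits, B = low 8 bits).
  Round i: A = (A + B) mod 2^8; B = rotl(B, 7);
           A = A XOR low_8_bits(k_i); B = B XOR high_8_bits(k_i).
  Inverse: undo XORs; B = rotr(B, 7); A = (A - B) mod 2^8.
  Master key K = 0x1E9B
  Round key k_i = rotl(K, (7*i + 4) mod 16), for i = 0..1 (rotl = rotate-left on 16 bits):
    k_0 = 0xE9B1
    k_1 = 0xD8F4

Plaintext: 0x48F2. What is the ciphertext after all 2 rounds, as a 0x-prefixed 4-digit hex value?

0xEF90

s_0 = plaintext = 0x48F2
s_1 = Round(s_0, k_0) = 0x8B90
s_2 = Round(s_1, k_1) = 0xEF90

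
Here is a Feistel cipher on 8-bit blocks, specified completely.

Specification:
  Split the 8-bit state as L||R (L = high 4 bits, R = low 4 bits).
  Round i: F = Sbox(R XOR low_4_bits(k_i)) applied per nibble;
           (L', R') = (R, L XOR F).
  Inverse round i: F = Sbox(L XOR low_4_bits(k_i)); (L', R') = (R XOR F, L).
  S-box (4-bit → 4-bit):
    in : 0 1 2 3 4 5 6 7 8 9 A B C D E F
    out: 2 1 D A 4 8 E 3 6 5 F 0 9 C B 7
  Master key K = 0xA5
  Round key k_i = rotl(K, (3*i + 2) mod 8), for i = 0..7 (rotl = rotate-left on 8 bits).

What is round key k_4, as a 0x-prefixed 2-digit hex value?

K = 0xA5
k_0 = rotl(K, (3*0+2) mod 8) = rotl(K, 2) = 0x96
k_1 = rotl(K, (3*1+2) mod 8) = rotl(K, 5) = 0xB4
k_2 = rotl(K, (3*2+2) mod 8) = rotl(K, 0) = 0xA5
k_3 = rotl(K, (3*3+2) mod 8) = rotl(K, 3) = 0x2D
k_4 = rotl(K, (3*4+2) mod 8) = rotl(K, 6) = 0x69

0x69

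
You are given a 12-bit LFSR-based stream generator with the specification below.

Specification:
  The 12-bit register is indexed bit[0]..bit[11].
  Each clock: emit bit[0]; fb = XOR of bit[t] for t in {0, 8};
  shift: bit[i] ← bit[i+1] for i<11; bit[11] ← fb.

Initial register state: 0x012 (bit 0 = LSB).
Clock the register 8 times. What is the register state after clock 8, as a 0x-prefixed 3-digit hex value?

0x320

reg_0 = 0x012
clock 1: out=0, reg = 0x009
clock 2: out=1, reg = 0x804
clock 3: out=0, reg = 0x402
clock 4: out=0, reg = 0x201
clock 5: out=1, reg = 0x900
clock 6: out=0, reg = 0xC80
clock 7: out=0, reg = 0x640
clock 8: out=0, reg = 0x320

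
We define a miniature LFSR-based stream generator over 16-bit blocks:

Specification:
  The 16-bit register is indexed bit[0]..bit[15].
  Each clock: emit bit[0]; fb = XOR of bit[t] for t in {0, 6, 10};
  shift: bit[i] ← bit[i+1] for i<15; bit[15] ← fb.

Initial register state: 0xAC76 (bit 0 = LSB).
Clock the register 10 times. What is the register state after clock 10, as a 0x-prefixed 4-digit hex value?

reg_0 = 0xAC76
clock 1: out=0, reg = 0x563B
clock 2: out=1, reg = 0x2B1D
clock 3: out=1, reg = 0x958E
clock 4: out=0, reg = 0xCAC7
clock 5: out=1, reg = 0x6563
clock 6: out=1, reg = 0xB2B1
clock 7: out=1, reg = 0xD958
clock 8: out=0, reg = 0xECAC
clock 9: out=0, reg = 0xF656
clock 10: out=0, reg = 0x7B2B

0x7B2B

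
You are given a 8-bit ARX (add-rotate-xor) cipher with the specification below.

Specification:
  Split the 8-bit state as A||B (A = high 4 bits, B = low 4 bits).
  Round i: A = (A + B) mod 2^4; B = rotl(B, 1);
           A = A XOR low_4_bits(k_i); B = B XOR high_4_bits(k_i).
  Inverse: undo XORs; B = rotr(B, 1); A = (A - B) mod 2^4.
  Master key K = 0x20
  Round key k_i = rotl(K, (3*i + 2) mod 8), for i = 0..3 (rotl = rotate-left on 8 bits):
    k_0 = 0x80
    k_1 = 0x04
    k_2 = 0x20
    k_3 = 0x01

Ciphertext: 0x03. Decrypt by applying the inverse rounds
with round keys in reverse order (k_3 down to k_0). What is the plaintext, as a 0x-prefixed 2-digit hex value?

0xE3

s_0 = ciphertext = 0x03
s_1 = InvRound(s_0, k_3) = 0x89
s_2 = InvRound(s_1, k_2) = 0xBD
s_3 = InvRound(s_2, k_1) = 0x1E
s_4 = InvRound(s_3, k_0) = 0xE3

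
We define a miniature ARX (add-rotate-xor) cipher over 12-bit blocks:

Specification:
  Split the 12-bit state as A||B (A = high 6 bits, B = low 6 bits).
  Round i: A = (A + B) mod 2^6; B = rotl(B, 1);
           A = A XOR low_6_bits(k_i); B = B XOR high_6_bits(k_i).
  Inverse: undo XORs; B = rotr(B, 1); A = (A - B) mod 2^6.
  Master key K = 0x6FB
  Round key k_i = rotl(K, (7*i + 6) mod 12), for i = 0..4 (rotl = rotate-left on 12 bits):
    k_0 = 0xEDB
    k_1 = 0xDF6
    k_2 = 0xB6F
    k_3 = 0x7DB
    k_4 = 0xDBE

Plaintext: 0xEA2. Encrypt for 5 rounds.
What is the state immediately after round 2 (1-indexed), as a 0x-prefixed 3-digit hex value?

0xCCA

s_0 = plaintext = 0xEA2
s_1 = Round(s_0, k_0) = 0x1FE
s_2 = Round(s_1, k_1) = 0xCCA
s_3 = Round(s_2, k_2) = 0x4B9
s_4 = Round(s_3, k_3) = 0x42C
s_5 = Round(s_4, k_4) = 0x0AF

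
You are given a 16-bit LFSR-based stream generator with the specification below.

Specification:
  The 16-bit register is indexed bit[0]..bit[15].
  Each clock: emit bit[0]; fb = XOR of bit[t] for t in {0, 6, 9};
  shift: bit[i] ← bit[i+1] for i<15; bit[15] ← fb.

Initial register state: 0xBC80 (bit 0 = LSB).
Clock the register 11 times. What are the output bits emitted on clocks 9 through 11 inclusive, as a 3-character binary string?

reg_0 = 0xBC80
clock 1: out=0, reg = 0x5E40
clock 2: out=0, reg = 0x2F20
clock 3: out=0, reg = 0x9790
clock 4: out=0, reg = 0xCBC8
clock 5: out=0, reg = 0x65E4
clock 6: out=0, reg = 0xB2F2
clock 7: out=0, reg = 0x5979
clock 8: out=1, reg = 0x2CBC
clock 9: out=0, reg = 0x165E
clock 10: out=0, reg = 0x0B2F
clock 11: out=1, reg = 0x0597

001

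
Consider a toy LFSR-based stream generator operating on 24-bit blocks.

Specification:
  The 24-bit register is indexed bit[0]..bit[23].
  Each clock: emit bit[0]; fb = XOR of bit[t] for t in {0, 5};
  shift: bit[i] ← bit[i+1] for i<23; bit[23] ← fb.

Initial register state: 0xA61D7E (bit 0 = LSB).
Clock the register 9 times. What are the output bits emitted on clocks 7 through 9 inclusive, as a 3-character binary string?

101

reg_0 = 0xA61D7E
clock 1: out=0, reg = 0xD30EBF
clock 2: out=1, reg = 0x69875F
clock 3: out=1, reg = 0xB4C3AF
clock 4: out=1, reg = 0x5A61D7
clock 5: out=1, reg = 0xAD30EB
clock 6: out=1, reg = 0x569875
clock 7: out=1, reg = 0x2B4C3A
clock 8: out=0, reg = 0x95A61D
clock 9: out=1, reg = 0xCAD30E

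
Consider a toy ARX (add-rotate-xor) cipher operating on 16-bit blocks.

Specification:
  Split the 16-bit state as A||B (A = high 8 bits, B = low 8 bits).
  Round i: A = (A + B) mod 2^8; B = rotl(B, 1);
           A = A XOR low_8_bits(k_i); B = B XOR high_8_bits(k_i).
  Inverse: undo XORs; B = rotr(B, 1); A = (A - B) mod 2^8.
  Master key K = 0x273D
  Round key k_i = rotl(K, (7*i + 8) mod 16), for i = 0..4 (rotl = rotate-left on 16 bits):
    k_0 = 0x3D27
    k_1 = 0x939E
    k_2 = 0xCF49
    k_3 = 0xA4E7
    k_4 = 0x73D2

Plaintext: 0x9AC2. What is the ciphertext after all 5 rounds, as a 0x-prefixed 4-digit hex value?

s_0 = plaintext = 0x9AC2
s_1 = Round(s_0, k_0) = 0x7BB8
s_2 = Round(s_1, k_1) = 0xADE2
s_3 = Round(s_2, k_2) = 0xC60A
s_4 = Round(s_3, k_3) = 0x37B0
s_5 = Round(s_4, k_4) = 0x3512

0x3512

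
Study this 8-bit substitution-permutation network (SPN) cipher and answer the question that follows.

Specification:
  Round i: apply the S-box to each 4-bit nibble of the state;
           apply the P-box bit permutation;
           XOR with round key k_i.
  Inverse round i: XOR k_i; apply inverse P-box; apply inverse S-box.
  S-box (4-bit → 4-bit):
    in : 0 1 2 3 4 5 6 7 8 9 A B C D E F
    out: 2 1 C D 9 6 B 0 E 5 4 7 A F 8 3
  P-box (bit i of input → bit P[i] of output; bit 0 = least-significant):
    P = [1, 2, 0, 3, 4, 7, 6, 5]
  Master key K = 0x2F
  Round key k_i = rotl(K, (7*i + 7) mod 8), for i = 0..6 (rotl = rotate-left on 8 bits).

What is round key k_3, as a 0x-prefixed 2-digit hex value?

0xF2

K = 0x2F
k_0 = rotl(K, (7*0+7) mod 8) = rotl(K, 7) = 0x97
k_1 = rotl(K, (7*1+7) mod 8) = rotl(K, 6) = 0xCB
k_2 = rotl(K, (7*2+7) mod 8) = rotl(K, 5) = 0xE5
k_3 = rotl(K, (7*3+7) mod 8) = rotl(K, 4) = 0xF2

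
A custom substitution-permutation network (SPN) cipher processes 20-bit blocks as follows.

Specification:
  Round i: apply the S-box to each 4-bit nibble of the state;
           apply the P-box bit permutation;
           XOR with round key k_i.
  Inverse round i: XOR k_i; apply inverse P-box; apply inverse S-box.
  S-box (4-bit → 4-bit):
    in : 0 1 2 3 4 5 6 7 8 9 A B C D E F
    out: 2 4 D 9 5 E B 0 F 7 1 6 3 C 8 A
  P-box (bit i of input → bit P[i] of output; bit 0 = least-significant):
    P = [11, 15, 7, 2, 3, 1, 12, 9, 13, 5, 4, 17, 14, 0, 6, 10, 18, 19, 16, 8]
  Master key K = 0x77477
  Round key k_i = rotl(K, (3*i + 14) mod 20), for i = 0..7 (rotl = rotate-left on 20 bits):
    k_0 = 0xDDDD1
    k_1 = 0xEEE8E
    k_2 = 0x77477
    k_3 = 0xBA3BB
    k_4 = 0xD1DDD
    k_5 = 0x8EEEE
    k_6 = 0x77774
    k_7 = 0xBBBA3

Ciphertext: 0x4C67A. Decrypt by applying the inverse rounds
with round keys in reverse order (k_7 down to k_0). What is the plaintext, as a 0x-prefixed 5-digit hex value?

0x09453

s_0 = ciphertext = 0x4C67A
s_1 = InvRound(s_0, k_7) = 0x88244
s_2 = InvRound(s_1, k_6) = 0x83810
s_3 = InvRound(s_2, k_5) = 0x72B85
s_4 = InvRound(s_3, k_4) = 0x0D227
s_5 = InvRound(s_4, k_3) = 0x5A24D
s_6 = InvRound(s_5, k_2) = 0x73580
s_7 = InvRound(s_6, k_1) = 0x5A786
s_8 = InvRound(s_7, k_0) = 0x09453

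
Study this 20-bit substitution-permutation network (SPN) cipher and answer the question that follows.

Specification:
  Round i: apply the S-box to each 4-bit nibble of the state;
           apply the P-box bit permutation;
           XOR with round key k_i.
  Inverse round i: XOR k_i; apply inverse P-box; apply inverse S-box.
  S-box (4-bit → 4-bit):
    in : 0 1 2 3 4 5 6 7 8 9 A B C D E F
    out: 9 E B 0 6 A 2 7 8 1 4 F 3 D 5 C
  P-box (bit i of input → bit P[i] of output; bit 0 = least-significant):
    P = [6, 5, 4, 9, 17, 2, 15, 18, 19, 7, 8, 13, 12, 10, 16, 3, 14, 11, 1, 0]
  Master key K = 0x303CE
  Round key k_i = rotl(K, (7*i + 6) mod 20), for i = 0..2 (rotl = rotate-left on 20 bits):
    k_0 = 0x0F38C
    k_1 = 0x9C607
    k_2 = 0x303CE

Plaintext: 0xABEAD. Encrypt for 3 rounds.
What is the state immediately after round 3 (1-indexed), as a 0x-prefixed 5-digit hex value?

s_0 = plaintext = 0xABEAD
s_1 = Round(s_0, k_0) = 0x964D6
s_2 = Round(s_1, k_1) = 0xF03A7
s_3 = Round(s_2, k_2) = 0x393B5

0x393B5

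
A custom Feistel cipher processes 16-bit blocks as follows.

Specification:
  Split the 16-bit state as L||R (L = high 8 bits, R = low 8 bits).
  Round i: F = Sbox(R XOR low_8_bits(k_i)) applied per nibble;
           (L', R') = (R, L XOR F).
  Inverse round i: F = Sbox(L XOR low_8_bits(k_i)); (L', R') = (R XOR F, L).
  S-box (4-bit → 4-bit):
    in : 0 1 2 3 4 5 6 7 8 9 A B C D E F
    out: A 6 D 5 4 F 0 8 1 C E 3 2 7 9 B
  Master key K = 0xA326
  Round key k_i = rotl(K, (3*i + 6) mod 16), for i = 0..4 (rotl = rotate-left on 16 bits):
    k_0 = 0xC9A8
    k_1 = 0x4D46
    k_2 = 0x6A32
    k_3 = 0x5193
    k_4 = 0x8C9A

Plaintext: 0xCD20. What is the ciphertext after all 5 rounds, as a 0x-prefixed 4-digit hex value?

s_0 = plaintext = 0xCD20
s_1 = Round(s_0, k_0) = 0x20DC
s_2 = Round(s_1, k_1) = 0xDCEE
s_3 = Round(s_2, k_2) = 0xEEAE
s_4 = Round(s_3, k_3) = 0xAEB9
s_5 = Round(s_4, k_4) = 0xB97B

0xB97B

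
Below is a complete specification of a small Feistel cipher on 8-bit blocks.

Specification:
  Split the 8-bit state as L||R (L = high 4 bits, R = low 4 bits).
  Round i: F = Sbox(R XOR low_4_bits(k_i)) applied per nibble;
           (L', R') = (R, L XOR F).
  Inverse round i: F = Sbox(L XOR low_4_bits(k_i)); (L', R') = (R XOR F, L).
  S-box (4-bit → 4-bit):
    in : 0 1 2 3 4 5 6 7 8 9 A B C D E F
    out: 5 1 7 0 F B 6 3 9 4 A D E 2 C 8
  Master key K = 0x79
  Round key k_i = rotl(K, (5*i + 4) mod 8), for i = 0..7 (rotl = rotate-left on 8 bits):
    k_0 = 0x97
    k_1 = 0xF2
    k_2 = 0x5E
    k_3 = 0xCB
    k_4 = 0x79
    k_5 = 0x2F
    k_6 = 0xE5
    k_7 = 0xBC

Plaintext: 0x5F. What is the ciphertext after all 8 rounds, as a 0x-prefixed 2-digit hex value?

s_0 = plaintext = 0x5F
s_1 = Round(s_0, k_0) = 0xFC
s_2 = Round(s_1, k_1) = 0xC3
s_3 = Round(s_2, k_2) = 0x3E
s_4 = Round(s_3, k_3) = 0xE8
s_5 = Round(s_4, k_4) = 0x8F
s_6 = Round(s_5, k_5) = 0xFD
s_7 = Round(s_6, k_6) = 0xD6
s_8 = Round(s_7, k_7) = 0x67

0x67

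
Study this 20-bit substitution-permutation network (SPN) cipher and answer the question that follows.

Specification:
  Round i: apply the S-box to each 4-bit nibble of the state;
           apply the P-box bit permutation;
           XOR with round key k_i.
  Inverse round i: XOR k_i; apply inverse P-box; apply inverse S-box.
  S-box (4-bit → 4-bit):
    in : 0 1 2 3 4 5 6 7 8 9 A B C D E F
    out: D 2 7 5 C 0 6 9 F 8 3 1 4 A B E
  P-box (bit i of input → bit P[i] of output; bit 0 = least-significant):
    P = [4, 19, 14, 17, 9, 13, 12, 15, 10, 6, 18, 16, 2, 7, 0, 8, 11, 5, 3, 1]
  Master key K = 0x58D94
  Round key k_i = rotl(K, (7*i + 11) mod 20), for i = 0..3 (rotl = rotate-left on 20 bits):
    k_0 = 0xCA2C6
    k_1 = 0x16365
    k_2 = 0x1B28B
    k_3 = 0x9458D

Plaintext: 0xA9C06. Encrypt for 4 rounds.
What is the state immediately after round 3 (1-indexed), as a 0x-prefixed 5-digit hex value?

s_0 = plaintext = 0xA9C06
s_1 = Round(s_0, k_0) = 0x079E6
s_2 = Round(s_1, k_1) = 0x8886B
s_3 = Round(s_2, k_2) = 0x48F74
s_4 = Round(s_3, k_3) = 0xE8642

0x48F74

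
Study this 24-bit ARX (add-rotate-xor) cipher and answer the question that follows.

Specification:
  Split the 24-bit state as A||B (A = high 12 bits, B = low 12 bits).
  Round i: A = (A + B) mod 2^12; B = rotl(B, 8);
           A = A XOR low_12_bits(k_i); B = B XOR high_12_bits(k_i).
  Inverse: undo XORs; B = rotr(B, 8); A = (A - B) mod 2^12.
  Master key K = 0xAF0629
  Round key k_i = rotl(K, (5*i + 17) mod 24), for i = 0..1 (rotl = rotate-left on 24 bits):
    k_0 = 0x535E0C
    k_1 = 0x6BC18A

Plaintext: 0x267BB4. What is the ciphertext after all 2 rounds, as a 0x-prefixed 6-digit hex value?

0x02F8A4

s_0 = plaintext = 0x267BB4
s_1 = Round(s_0, k_0) = 0x01718E
s_2 = Round(s_1, k_1) = 0x02F8A4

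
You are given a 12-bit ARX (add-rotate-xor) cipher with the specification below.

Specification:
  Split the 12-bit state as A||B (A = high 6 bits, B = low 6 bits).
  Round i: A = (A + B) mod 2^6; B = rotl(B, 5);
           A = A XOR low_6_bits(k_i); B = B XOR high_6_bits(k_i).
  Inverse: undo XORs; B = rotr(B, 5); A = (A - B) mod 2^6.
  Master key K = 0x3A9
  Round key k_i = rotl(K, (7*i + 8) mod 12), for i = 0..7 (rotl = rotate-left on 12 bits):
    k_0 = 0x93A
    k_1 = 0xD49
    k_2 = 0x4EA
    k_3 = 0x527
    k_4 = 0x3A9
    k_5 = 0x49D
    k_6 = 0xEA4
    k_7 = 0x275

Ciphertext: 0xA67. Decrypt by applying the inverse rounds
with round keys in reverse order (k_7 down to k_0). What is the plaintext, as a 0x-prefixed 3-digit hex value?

s_0 = ciphertext = 0xA67
s_1 = InvRound(s_0, k_7) = 0xFDD
s_2 = InvRound(s_1, k_6) = 0x30F
s_3 = InvRound(s_2, k_5) = 0x5FA
s_4 = InvRound(s_3, k_4) = 0x569
s_5 = InvRound(s_4, k_3) = 0xDFB
s_6 = InvRound(s_5, k_2) = 0x311
s_7 = InvRound(s_6, k_1) = 0xF09
s_8 = InvRound(s_7, k_0) = 0xADB

0xADB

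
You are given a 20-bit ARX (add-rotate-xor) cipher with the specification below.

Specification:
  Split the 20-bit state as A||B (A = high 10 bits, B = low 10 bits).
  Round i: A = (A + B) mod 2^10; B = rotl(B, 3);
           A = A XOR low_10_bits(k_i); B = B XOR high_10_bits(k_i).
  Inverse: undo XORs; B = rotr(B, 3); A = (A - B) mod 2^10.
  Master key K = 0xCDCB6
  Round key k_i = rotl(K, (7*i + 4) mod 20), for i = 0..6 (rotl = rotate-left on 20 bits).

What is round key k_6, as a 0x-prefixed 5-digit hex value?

K = 0xCDCB6
k_0 = rotl(K, (7*0+4) mod 20) = rotl(K, 4) = 0xDCB6C
k_1 = rotl(K, (7*1+4) mod 20) = rotl(K, 11) = 0x5B66E
k_2 = rotl(K, (7*2+4) mod 20) = rotl(K, 18) = 0xB372D
k_3 = rotl(K, (7*3+4) mod 20) = rotl(K, 5) = 0xB96D9
k_4 = rotl(K, (7*4+4) mod 20) = rotl(K, 12) = 0xB6CDC
k_5 = rotl(K, (7*5+4) mod 20) = rotl(K, 19) = 0x66E5B
k_6 = rotl(K, (7*6+4) mod 20) = rotl(K, 6) = 0x72DB3

0x72DB3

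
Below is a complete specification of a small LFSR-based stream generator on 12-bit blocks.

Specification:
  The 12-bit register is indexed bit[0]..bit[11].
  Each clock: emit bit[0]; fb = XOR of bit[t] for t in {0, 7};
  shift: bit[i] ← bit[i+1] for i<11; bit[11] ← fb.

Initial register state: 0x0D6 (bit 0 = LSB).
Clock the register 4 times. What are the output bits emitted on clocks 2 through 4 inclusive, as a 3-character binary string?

reg_0 = 0x0D6
clock 1: out=0, reg = 0x86B
clock 2: out=1, reg = 0xC35
clock 3: out=1, reg = 0xE1A
clock 4: out=0, reg = 0x70D

110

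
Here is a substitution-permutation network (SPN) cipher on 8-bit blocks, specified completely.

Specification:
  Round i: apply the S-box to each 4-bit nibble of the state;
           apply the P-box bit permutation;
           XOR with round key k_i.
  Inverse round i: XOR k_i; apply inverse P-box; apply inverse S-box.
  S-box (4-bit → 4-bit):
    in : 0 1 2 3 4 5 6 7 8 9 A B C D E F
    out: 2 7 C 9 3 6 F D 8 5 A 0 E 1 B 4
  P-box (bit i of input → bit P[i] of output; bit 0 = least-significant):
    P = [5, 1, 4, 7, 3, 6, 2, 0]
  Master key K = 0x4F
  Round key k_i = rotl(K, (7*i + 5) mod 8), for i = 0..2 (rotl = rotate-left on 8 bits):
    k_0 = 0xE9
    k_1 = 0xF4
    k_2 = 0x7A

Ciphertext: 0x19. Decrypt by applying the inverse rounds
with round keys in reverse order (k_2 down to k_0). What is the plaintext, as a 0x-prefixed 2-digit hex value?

0x5E

s_0 = ciphertext = 0x19
s_1 = InvRound(s_0, k_2) = 0xA4
s_2 = InvRound(s_1, k_1) = 0x0F
s_3 = InvRound(s_2, k_0) = 0x5E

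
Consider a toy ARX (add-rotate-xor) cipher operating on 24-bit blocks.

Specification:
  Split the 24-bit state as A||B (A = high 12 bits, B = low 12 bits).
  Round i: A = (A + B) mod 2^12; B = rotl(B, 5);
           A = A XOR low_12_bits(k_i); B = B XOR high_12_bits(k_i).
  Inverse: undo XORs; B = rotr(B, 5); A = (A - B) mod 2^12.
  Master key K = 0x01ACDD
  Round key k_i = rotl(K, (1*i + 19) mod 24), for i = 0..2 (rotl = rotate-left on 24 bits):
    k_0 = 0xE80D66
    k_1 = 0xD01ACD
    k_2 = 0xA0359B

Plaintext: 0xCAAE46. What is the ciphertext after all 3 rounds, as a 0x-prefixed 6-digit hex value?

s_0 = plaintext = 0xCAAE46
s_1 = Round(s_0, k_0) = 0x79665C
s_2 = Round(s_1, k_1) = 0x73F68D
s_3 = Round(s_2, k_2) = 0x857BAE

0x857BAE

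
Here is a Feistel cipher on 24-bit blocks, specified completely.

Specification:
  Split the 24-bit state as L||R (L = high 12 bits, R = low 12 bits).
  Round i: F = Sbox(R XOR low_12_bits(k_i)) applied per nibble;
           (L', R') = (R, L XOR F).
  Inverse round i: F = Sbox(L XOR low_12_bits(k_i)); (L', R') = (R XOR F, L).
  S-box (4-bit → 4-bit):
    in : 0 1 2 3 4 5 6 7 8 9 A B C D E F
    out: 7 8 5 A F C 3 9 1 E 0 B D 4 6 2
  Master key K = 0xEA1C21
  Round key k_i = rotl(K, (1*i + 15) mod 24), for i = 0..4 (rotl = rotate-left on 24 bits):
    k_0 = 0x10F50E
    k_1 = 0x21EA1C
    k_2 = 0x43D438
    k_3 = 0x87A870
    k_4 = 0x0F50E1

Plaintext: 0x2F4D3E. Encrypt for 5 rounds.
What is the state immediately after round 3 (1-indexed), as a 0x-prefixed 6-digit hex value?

s_0 = plaintext = 0x2F4D3E
s_1 = Round(s_0, k_0) = 0xD3E353
s_2 = Round(s_1, k_1) = 0x3533CC
s_3 = Round(s_2, k_2) = 0x3CCA7C
s_4 = Round(s_3, k_3) = 0xA7C6B1
s_5 = Round(s_4, k_4) = 0x6B19BB

0x3CCA7C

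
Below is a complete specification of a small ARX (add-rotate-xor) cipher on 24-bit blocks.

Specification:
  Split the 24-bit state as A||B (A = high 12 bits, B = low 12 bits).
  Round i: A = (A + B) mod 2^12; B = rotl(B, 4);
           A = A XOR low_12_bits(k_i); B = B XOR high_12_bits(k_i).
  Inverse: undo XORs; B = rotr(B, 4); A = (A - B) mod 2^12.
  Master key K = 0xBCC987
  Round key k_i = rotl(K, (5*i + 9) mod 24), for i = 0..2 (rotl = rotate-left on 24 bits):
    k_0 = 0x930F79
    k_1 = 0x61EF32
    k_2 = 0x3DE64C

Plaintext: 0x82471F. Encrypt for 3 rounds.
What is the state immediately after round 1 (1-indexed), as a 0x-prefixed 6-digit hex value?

0x03A8C7

s_0 = plaintext = 0x82471F
s_1 = Round(s_0, k_0) = 0x03A8C7
s_2 = Round(s_1, k_1) = 0x633A66
s_3 = Round(s_2, k_2) = 0x6D55B4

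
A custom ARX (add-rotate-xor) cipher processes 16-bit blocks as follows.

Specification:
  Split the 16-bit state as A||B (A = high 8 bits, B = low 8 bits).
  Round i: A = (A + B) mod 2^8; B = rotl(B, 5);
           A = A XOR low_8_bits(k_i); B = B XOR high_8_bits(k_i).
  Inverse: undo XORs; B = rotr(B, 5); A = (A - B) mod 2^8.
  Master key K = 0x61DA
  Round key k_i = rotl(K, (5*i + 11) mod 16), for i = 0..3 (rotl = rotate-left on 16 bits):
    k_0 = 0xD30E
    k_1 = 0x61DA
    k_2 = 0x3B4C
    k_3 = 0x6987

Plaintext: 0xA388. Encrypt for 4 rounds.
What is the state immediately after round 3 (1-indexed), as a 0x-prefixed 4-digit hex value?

s_0 = plaintext = 0xA388
s_1 = Round(s_0, k_0) = 0x25C2
s_2 = Round(s_1, k_1) = 0x3D39
s_3 = Round(s_2, k_2) = 0x3A1C
s_4 = Round(s_3, k_3) = 0xD1EA

0x3A1C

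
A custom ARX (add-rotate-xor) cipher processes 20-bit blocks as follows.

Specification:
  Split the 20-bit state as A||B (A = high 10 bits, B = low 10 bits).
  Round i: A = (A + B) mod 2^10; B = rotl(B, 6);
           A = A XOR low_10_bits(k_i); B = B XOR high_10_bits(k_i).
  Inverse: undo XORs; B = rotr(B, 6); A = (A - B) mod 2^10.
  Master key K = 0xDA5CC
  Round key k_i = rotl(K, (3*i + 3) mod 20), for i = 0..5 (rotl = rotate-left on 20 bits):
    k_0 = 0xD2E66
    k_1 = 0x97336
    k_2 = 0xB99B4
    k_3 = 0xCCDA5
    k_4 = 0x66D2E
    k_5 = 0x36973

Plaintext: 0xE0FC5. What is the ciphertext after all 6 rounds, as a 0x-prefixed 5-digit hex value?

s_0 = plaintext = 0xE0FC5
s_1 = Round(s_0, k_0) = 0x4BA37
s_2 = Round(s_1, k_1) = 0x14FBF
s_3 = Round(s_2, k_2) = 0x6991D
s_4 = Round(s_3, k_3) = 0xD9862
s_5 = Round(s_4, k_4) = 0xB991D
s_6 = Round(s_5, k_5) = 0x5C38B

0x5C38B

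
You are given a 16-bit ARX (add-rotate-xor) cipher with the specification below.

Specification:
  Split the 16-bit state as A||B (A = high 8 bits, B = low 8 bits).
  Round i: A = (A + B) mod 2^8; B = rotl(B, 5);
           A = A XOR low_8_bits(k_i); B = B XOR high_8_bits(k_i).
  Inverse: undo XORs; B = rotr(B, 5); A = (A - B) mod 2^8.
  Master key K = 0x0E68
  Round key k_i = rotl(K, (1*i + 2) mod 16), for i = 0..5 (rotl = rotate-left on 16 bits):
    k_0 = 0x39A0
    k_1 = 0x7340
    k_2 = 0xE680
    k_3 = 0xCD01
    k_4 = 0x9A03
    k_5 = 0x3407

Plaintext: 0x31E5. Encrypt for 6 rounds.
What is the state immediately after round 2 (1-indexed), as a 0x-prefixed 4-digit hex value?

0x7BC3

s_0 = plaintext = 0x31E5
s_1 = Round(s_0, k_0) = 0xB685
s_2 = Round(s_1, k_1) = 0x7BC3
s_3 = Round(s_2, k_2) = 0xBE9E
s_4 = Round(s_3, k_3) = 0x5D1E
s_5 = Round(s_4, k_4) = 0x7859
s_6 = Round(s_5, k_5) = 0xD61F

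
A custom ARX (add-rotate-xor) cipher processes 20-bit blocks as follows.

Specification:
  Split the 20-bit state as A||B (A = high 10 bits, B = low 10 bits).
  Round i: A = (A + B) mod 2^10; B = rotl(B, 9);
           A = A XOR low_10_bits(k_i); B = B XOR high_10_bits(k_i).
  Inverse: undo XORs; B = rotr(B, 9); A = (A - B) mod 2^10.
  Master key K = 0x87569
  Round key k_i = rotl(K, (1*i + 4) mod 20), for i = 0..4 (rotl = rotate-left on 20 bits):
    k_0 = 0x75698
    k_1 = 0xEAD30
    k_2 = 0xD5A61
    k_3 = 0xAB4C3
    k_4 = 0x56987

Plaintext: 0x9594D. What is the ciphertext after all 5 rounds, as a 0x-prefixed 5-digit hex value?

s_0 = plaintext = 0x9594D
s_1 = Round(s_0, k_0) = 0x4EF73
s_2 = Round(s_1, k_1) = 0x67812
s_3 = Round(s_2, k_2) = 0xF475F
s_4 = Round(s_3, k_3) = 0xFCD02
s_5 = Round(s_4, k_4) = 0x5C9DB

0x5C9DB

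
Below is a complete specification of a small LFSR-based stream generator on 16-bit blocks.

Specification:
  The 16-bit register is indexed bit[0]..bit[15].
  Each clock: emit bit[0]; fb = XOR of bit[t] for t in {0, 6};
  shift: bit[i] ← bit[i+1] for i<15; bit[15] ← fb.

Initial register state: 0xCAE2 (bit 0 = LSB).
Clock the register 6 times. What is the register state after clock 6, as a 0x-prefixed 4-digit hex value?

0x272B

reg_0 = 0xCAE2
clock 1: out=0, reg = 0xE571
clock 2: out=1, reg = 0x72B8
clock 3: out=0, reg = 0x395C
clock 4: out=0, reg = 0x9CAE
clock 5: out=0, reg = 0x4E57
clock 6: out=1, reg = 0x272B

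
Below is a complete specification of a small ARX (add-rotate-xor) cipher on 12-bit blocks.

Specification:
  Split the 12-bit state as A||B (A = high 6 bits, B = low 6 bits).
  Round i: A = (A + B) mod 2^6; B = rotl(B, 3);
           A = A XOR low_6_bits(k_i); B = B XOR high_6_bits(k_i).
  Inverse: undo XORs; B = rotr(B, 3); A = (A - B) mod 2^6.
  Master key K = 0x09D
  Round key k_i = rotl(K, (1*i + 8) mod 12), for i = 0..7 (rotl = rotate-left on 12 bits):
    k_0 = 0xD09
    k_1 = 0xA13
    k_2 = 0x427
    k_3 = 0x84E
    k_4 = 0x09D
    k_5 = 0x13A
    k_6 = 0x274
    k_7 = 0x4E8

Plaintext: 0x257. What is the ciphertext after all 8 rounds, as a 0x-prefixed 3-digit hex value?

0x574

s_0 = plaintext = 0x257
s_1 = Round(s_0, k_0) = 0xA4E
s_2 = Round(s_1, k_1) = 0x919
s_3 = Round(s_2, k_2) = 0x69B
s_4 = Round(s_3, k_3) = 0xEFA
s_5 = Round(s_4, k_4) = 0xA15
s_6 = Round(s_5, k_5) = 0x1EE
s_7 = Round(s_6, k_6) = 0x07C
s_8 = Round(s_7, k_7) = 0x574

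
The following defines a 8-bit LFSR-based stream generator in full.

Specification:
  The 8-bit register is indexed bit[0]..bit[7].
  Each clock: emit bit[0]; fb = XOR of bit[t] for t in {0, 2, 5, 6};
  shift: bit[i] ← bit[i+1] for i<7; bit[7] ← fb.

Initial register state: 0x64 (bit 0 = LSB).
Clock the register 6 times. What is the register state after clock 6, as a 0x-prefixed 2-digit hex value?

0x2D

reg_0 = 0x64
clock 1: out=0, reg = 0xB2
clock 2: out=0, reg = 0xD9
clock 3: out=1, reg = 0x6C
clock 4: out=0, reg = 0xB6
clock 5: out=0, reg = 0x5B
clock 6: out=1, reg = 0x2D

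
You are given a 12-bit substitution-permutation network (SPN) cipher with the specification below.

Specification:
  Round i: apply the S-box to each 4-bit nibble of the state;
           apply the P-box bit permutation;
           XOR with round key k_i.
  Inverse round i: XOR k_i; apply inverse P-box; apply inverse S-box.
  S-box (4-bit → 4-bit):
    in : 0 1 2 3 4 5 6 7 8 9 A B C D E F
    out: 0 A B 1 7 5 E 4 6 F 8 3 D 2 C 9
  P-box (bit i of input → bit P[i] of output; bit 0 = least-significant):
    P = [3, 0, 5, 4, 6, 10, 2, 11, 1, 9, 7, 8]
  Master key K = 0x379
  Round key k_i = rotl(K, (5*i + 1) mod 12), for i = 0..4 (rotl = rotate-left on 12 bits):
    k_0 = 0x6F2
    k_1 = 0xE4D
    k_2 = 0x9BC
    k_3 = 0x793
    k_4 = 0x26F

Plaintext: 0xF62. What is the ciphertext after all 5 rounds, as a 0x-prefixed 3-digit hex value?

0x743

s_0 = plaintext = 0xF62
s_1 = Round(s_0, k_0) = 0xBED
s_2 = Round(s_1, k_1) = 0x44A
s_3 = Round(s_2, k_2) = 0xF6A
s_4 = Round(s_3, k_3) = 0xA85
s_5 = Round(s_4, k_4) = 0x743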